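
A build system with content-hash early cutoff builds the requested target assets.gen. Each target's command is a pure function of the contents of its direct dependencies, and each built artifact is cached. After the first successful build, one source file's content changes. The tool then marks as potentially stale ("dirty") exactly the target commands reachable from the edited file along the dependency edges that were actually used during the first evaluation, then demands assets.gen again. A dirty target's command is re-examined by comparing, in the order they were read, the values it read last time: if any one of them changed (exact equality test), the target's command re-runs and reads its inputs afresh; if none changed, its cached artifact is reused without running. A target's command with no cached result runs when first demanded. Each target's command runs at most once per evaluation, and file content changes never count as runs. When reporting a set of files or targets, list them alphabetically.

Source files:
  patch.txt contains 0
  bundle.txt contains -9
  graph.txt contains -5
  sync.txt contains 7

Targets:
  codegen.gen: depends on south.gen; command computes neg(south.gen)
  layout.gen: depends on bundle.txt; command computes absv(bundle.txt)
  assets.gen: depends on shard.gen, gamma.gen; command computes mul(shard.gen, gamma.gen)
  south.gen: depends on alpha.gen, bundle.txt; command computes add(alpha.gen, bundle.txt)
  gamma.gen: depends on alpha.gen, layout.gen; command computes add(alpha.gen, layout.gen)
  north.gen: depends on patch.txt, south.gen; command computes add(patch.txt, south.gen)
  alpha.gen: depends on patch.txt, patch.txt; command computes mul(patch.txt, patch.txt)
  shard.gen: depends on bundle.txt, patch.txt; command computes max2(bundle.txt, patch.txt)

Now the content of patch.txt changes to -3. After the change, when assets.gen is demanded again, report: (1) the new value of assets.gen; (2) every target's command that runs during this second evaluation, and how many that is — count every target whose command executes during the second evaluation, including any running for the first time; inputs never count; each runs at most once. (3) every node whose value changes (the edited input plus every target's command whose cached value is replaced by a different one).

First evaluation (everything demanded from the output):
  alpha.gen = mul(0, 0) = 0
  layout.gen = absv(-9) = 9
  gamma.gen = add(0, 9) = 9
  shard.gen = max2(-9, 0) = 0
  assets.gen = mul(0, 9) = 0

Propagation after the edit:
  alpha.gen: runs — patch.txt 0->-3; patch.txt 0->-3; result 9.
  gamma.gen: runs — alpha.gen 0->9; result 18.
  shard.gen: runs — patch.txt 0->-3; result -3.
  assets.gen: runs — shard.gen 0->-3; gamma.gen 9->18; result -54.

New value of assets.gen: -54.
Target commands that run: alpha.gen, assets.gen, gamma.gen, shard.gen — 4 in total.
Values that change: alpha.gen, assets.gen, gamma.gen, patch.txt, shard.gen.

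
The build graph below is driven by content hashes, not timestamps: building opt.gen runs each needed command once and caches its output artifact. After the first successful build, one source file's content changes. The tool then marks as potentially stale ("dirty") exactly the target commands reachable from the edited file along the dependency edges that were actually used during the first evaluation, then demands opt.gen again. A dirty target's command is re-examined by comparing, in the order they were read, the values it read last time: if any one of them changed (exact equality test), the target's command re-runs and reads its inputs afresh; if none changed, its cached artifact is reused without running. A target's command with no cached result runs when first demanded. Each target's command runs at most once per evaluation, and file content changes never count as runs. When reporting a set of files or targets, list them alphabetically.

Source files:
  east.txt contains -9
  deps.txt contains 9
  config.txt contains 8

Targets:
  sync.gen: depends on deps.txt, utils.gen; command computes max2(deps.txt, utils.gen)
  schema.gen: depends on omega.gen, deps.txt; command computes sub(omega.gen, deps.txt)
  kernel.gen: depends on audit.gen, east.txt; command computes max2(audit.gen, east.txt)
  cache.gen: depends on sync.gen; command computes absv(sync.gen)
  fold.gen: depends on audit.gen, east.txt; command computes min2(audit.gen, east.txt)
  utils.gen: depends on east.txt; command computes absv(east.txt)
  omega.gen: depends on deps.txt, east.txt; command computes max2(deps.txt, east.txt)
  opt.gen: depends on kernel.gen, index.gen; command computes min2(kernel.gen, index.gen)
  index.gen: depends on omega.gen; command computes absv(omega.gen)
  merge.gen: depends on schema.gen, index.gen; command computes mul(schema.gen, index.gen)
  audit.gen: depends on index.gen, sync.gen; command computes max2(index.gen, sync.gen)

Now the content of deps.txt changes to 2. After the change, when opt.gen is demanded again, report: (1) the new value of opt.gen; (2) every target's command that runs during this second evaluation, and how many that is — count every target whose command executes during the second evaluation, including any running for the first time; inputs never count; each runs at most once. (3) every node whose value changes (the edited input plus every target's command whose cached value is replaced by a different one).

opt.gen now evaluates to 2.
Run set: audit.gen, index.gen, omega.gen, opt.gen, sync.gen (5 run).
Changed values: deps.txt, index.gen, omega.gen, opt.gen.
The important point: at kernel.gen every value read last time is unchanged, so the dirty flag clears without a run.

Initial pass — values computed on the first demand:
  omega.gen = max2(9, -9) = 9
  index.gen = absv(9) = 9
  utils.gen = absv(-9) = 9
  sync.gen = max2(9, 9) = 9
  audit.gen = max2(9, 9) = 9
  kernel.gen = max2(9, -9) = 9
  opt.gen = min2(9, 9) = 9

Second demand — change propagation:
  omega.gen: re-runs because deps.txt 9->2; new result 2.
  index.gen: re-runs because omega.gen 9->2; new result 2.
  sync.gen: re-runs because deps.txt 9->2; new result 9 (unchanged).
  audit.gen: re-runs because index.gen 9->2; new result 9 (unchanged).
  kernel.gen: re-examined; everything it read last time is the same (audit.gen unchanged, east.txt unchanged) — cache 9 kept, no run.
  opt.gen: re-runs because index.gen 9->2; new result 2.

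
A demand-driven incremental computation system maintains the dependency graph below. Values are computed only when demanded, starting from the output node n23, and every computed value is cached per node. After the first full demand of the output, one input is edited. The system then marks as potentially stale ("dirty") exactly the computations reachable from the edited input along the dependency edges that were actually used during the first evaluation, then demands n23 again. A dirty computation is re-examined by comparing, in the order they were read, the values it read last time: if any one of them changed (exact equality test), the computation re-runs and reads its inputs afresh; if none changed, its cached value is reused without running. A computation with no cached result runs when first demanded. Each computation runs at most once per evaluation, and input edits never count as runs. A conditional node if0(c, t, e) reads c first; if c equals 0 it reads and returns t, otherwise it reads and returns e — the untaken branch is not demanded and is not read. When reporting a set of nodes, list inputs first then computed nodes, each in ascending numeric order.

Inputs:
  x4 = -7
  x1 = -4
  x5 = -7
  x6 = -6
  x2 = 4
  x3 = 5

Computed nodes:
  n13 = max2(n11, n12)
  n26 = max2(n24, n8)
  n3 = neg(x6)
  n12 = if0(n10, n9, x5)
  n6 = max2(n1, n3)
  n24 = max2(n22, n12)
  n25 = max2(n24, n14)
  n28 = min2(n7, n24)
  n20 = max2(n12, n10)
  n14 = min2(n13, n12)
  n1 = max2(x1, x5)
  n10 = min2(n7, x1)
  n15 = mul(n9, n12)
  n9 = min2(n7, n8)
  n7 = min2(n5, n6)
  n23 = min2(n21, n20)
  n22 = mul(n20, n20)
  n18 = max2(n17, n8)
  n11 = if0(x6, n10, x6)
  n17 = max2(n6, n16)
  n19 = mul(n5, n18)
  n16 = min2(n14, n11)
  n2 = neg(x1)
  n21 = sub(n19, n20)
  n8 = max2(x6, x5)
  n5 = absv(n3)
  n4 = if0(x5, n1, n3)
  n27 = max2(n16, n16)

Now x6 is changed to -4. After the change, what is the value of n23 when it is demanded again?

New value of n23: -4.
Key observation: the cutoff stops propagation at n12 — its inputs' values are unchanged, so it reuses its cache.

First evaluation (everything demanded from the output):
  n1 = max2(-4, -7) = -4
  n3 = neg(-6) = 6
  n5 = absv(6) = 6
  n6 = max2(-4, 6) = 6
  n7 = min2(6, 6) = 6
  n8 = max2(-6, -7) = -6
  n10 = min2(6, -4) = -4
  n11 = if0(x6=-6 -> else branch x6) = -6
  n12 = if0(n10=-4 -> else branch x5) = -7
  n13 = max2(-6, -7) = -6
  n14 = min2(-6, -7) = -7
  n16 = min2(-7, -6) = -7
  n17 = max2(6, -7) = 6
  n18 = max2(6, -6) = 6
  n19 = mul(6, 6) = 36
  n20 = max2(-7, -4) = -4
  n21 = sub(36, -4) = 40
  n23 = min2(40, -4) = -4

Propagation after the edit:
  n3: runs — x6 -6->-4; result 4.
  n5: runs — n3 6->4; result 4.
  n6: runs — n3 6->4; result 4.
  n7: runs — n5 6->4; n6 6->4; result 4.
  n8: runs — x6 -6->-4; result -4.
  n10: runs — n7 6->4; result -4 (same value as before).
  n11: runs — x6 -6->-4; x6 -6->-4; result -4.
  n12: checked — values it read are unchanged (n10 unchanged, x5 unchanged); reused cached -7 without running.
  n13: runs — n11 -6->-4; result -4.
  n14: runs — n13 -6->-4; result -7 (same value as before).
  n16: runs — n11 -6->-4; result -7 (same value as before).
  n17: runs — n6 6->4; result 4.
  n18: runs — n17 6->4; n8 -6->-4; result 4.
  n19: runs — n5 6->4; n18 6->4; result 16.
  n20: checked — values it read are unchanged (n12 unchanged, n10 unchanged); reused cached -4 without running.
  n21: runs — n19 36->16; result 20.
  n23: runs — n21 40->20; result -4 (same value as before).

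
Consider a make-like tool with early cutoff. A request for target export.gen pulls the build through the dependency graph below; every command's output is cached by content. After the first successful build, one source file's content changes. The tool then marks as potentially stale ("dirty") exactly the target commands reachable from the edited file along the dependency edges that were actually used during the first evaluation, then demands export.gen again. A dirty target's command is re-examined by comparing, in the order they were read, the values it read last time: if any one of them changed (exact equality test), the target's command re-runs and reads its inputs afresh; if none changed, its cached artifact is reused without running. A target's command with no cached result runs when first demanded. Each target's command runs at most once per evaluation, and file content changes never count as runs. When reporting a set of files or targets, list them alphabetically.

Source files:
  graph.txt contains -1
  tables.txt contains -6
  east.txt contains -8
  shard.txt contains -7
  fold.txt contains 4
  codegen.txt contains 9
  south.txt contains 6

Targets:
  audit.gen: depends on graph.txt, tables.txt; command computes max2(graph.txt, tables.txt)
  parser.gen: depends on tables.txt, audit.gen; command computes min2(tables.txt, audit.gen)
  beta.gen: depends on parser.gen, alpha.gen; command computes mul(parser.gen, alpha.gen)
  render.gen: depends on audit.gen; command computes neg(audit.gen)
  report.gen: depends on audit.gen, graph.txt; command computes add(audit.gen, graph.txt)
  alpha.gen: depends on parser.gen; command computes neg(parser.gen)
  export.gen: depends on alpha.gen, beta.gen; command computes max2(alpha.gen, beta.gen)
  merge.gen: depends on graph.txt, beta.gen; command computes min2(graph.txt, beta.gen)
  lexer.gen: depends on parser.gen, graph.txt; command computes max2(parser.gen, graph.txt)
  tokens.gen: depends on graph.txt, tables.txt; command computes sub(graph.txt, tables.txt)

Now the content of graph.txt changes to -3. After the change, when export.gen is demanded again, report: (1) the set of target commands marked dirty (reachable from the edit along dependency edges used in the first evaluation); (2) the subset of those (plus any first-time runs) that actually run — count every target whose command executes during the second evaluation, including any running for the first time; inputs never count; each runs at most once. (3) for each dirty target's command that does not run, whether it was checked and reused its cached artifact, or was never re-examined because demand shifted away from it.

First demand of the output computes:
  audit.gen = max2(-1, -6) = -1
  parser.gen = min2(-6, -1) = -6
  alpha.gen = neg(-6) = 6
  beta.gen = mul(-6, 6) = -36
  export.gen = max2(6, -36) = 6

After the edit, cleaning proceeds:
  audit.gen: a read changed (graph.txt -1->-3) — executes, giving -3.
  parser.gen: a read changed (audit.gen -1->-3) — executes, giving -6 — identical to its old value.
  alpha.gen: dirty, but its reads are unchanged (parser.gen unchanged); cached 6 stands.
  beta.gen: dirty, but its reads are unchanged (parser.gen unchanged, alpha.gen unchanged); cached -36 stands.
  export.gen: dirty, but its reads are unchanged (alpha.gen unchanged, beta.gen unchanged); cached 6 stands.

Note the absorption at parser.gen: it re-runs yet its value is the same, leaving the output's value untouched.

The edit dirties: alpha.gen, audit.gen, beta.gen, export.gen, parser.gen.
2 target commands run: audit.gen, parser.gen.
Cache hits after checking: alpha.gen, beta.gen, export.gen.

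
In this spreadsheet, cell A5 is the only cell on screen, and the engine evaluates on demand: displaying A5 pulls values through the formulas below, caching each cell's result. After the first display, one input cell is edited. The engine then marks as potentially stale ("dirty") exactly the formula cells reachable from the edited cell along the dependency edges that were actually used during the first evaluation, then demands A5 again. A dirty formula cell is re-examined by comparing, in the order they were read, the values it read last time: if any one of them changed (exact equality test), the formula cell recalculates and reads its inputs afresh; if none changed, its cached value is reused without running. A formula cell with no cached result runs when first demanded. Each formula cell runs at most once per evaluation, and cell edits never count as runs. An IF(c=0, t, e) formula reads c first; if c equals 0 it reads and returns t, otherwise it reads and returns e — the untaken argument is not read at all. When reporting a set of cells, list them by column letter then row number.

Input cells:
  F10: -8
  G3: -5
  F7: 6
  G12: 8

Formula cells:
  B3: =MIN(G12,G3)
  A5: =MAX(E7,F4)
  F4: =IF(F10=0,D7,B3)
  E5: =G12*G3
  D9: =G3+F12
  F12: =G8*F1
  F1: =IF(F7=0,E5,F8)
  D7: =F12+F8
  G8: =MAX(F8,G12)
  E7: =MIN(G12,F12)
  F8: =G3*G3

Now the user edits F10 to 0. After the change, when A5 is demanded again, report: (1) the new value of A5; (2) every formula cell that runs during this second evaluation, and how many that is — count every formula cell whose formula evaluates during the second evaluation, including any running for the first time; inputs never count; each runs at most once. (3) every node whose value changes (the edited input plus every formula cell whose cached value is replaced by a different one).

A5 now evaluates to 650.
Run set: A5, D7, F4 (3 run).
Changed values: A5, F4, F10.
The important point: the flipped condition pulls in fresh nodes; D7 runs for the first time.

Initial pass — values computed on the first demand:
  B3 = MIN(8, -5) = -5
  F4 = IF(F10=0: F10=-8 -> else branch B3) = -5
  F8 = -5 * -5 = 25
  F1 = IF(F7=0: F7=6 -> else branch F8) = 25
  G8 = MAX(25, 8) = 25
  F12 = 25 * 25 = 625
  E7 = MIN(8, 625) = 8
  A5 = MAX(8, -5) = 8

Second demand — change propagation:
  D7: newly demanded (no cache) — executes and yields 650.
  F4: re-runs because F10 -8->0; new result 650.
  A5: re-runs because F4 -5->650; new result 650.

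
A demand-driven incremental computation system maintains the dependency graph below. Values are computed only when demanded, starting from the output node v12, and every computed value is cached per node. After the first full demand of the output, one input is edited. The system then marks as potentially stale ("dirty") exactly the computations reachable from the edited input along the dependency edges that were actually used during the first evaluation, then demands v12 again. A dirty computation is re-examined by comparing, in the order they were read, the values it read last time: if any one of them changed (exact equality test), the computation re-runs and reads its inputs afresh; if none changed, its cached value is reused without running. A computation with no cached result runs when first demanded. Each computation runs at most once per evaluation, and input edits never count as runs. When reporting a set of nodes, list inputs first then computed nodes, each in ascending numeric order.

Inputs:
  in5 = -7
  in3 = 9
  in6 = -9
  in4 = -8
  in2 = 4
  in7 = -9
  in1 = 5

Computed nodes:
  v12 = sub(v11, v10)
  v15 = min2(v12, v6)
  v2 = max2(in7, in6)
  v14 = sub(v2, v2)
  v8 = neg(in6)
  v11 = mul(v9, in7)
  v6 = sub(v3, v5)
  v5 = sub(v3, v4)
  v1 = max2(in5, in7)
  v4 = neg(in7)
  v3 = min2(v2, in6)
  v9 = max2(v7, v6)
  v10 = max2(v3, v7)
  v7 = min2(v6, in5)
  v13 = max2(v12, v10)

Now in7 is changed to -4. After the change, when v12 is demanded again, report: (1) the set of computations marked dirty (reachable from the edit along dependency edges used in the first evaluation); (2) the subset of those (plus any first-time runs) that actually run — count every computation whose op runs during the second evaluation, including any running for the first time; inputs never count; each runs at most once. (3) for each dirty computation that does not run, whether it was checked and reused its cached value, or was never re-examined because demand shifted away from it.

First evaluation (everything demanded from the output):
  v2 = max2(-9, -9) = -9
  v3 = min2(-9, -9) = -9
  v4 = neg(-9) = 9
  v5 = sub(-9, 9) = -18
  v6 = sub(-9, -18) = 9
  v7 = min2(9, -7) = -7
  v9 = max2(-7, 9) = 9
  v10 = max2(-9, -7) = -7
  v11 = mul(9, -9) = -81
  v12 = sub(-81, -7) = -74

Propagation after the edit:
  v2: runs — in7 -9->-4; result -4.
  v3: runs — v2 -9->-4; result -9 (same value as before).
  v4: runs — in7 -9->-4; result 4.
  v5: runs — v4 9->4; result -13.
  v6: runs — v5 -18->-13; result 4.
  v7: runs — v6 9->4; result -7 (same value as before).
  v9: runs — v6 9->4; result 4.
  v10: checked — values it read are unchanged (v3 unchanged, v7 unchanged); reused cached -7 without running.
  v11: runs — v9 9->4; in7 -9->-4; result -16.
  v12: runs — v11 -81->-16; result -9.

Key observation: the cutoff stops propagation at v10 — its inputs' values are unchanged, so it reuses its cache.

Marked dirty: v2, v3, v4, v5, v6, v7, v9, v10, v11, v12.
Computations that run: v2, v3, v4, v5, v6, v7, v9, v11, v12 — 9 in total.
Checked but reused from cache: v10.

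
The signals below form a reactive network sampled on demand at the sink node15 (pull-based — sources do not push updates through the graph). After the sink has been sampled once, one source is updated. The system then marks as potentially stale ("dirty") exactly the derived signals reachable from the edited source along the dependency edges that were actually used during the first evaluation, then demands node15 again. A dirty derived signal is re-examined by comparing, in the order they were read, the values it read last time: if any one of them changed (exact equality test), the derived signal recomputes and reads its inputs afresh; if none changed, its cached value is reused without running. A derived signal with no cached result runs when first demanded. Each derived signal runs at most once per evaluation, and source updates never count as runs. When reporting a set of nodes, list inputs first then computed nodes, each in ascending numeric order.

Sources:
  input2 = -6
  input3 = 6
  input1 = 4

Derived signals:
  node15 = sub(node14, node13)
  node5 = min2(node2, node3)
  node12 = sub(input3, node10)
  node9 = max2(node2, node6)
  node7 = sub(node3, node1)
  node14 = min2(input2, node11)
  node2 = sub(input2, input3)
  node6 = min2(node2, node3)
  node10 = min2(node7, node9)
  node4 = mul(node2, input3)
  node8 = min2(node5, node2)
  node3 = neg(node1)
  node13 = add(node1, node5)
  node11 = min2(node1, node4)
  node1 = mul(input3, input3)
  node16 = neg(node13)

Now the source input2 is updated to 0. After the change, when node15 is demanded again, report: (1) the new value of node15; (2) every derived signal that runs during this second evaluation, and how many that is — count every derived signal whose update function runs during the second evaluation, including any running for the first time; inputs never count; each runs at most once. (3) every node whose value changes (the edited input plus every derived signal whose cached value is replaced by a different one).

node15 now evaluates to -36.
Run set: node2, node4, node5, node11, node14, node15 (6 run).
Changed values: input2, node2, node4, node11, node14, node15.
The important point: at node13 every value read last time is unchanged, so the dirty flag clears without a run.

Initial pass — values computed on the first demand:
  node1 = mul(6, 6) = 36
  node2 = sub(-6, 6) = -12
  node3 = neg(36) = -36
  node4 = mul(-12, 6) = -72
  node5 = min2(-12, -36) = -36
  node11 = min2(36, -72) = -72
  node13 = add(36, -36) = 0
  node14 = min2(-6, -72) = -72
  node15 = sub(-72, 0) = -72

Second demand — change propagation:
  node2: re-runs because input2 -6->0; new result -6.
  node4: re-runs because node2 -12->-6; new result -36.
  node5: re-runs because node2 -12->-6; new result -36 (unchanged).
  node11: re-runs because node4 -72->-36; new result -36.
  node13: re-examined; everything it read last time is the same (node1 unchanged, node5 unchanged) — cache 0 kept, no run.
  node14: re-runs because input2 -6->0; node11 -72->-36; new result -36.
  node15: re-runs because node14 -72->-36; new result -36.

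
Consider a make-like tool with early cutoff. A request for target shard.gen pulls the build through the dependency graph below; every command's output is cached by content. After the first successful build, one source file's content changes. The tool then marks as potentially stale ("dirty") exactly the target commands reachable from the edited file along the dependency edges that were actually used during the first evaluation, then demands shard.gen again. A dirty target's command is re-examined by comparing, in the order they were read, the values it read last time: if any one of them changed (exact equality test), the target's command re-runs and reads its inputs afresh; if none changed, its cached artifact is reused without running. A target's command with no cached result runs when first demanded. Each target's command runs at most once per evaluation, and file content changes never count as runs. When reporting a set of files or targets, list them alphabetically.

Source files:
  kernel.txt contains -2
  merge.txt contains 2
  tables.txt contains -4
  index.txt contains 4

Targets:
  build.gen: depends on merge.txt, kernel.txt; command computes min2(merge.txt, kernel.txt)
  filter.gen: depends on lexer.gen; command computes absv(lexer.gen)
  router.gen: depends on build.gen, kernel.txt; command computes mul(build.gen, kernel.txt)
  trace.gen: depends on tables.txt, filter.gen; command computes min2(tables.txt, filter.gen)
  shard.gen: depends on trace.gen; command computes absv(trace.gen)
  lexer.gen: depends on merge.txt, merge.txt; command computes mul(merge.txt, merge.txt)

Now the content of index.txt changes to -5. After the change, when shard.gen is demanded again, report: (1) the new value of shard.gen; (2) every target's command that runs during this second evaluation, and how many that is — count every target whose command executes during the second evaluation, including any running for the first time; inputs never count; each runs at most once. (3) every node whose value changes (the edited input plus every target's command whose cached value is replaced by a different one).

Demanding shard.gen again yields 4.
0 target commands run: none.
The nodes whose values change: index.txt.
Note the shortcut — nothing in the graph depends on index.txt at all, so no recomputation happens.

First demand of the output computes:
  lexer.gen = mul(2, 2) = 4
  filter.gen = absv(4) = 4
  trace.gen = min2(-4, 4) = -4
  shard.gen = absv(-4) = 4

After the edit, cleaning proceeds:
  no node depends on index.txt at all; the second demand re-runs nothing.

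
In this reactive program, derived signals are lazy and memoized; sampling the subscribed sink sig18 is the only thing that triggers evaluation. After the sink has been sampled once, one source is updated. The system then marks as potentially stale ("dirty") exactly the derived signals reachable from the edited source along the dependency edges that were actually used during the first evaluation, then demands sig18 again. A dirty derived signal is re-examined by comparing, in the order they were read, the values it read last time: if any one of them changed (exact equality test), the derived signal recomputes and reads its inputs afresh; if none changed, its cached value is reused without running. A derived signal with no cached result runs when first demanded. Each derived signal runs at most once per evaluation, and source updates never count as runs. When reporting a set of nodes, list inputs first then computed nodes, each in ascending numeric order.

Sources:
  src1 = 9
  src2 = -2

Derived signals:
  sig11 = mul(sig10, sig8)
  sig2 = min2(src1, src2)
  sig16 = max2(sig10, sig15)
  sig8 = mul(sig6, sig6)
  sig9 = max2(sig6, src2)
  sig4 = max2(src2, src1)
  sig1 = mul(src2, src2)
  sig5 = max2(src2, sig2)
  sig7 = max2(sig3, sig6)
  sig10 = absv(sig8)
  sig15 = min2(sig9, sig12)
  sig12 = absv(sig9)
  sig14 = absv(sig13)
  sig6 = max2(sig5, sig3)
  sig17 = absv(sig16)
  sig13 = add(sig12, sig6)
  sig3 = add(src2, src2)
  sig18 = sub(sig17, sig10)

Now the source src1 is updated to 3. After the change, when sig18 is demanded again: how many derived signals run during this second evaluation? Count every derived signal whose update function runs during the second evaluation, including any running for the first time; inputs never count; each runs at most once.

1 derived signals run: sig2.
Note the absorption at sig2: it re-runs yet its value is the same, leaving the output's value untouched.

First demand of the output computes:
  sig2 = min2(9, -2) = -2
  sig3 = add(-2, -2) = -4
  sig5 = max2(-2, -2) = -2
  sig6 = max2(-2, -4) = -2
  sig8 = mul(-2, -2) = 4
  sig9 = max2(-2, -2) = -2
  sig10 = absv(4) = 4
  sig12 = absv(-2) = 2
  sig15 = min2(-2, 2) = -2
  sig16 = max2(4, -2) = 4
  sig17 = absv(4) = 4
  sig18 = sub(4, 4) = 0

After the edit, cleaning proceeds:
  sig2: a read changed (src1 9->3) — executes, giving -2 — identical to its old value.
  sig5: dirty, but its reads are unchanged (src2 unchanged, sig2 unchanged); cached -2 stands.
  sig6: dirty, but its reads are unchanged (sig5 unchanged, sig3 unchanged); cached -2 stands.
  sig8: dirty, but its reads are unchanged (sig6 unchanged, sig6 unchanged); cached 4 stands.
  sig9: dirty, but its reads are unchanged (sig6 unchanged, src2 unchanged); cached -2 stands.
  sig10: dirty, but its reads are unchanged (sig8 unchanged); cached 4 stands.
  sig12: dirty, but its reads are unchanged (sig9 unchanged); cached 2 stands.
  sig15: dirty, but its reads are unchanged (sig9 unchanged, sig12 unchanged); cached -2 stands.
  sig16: dirty, but its reads are unchanged (sig10 unchanged, sig15 unchanged); cached 4 stands.
  sig17: dirty, but its reads are unchanged (sig16 unchanged); cached 4 stands.
  sig18: dirty, but its reads are unchanged (sig17 unchanged, sig10 unchanged); cached 0 stands.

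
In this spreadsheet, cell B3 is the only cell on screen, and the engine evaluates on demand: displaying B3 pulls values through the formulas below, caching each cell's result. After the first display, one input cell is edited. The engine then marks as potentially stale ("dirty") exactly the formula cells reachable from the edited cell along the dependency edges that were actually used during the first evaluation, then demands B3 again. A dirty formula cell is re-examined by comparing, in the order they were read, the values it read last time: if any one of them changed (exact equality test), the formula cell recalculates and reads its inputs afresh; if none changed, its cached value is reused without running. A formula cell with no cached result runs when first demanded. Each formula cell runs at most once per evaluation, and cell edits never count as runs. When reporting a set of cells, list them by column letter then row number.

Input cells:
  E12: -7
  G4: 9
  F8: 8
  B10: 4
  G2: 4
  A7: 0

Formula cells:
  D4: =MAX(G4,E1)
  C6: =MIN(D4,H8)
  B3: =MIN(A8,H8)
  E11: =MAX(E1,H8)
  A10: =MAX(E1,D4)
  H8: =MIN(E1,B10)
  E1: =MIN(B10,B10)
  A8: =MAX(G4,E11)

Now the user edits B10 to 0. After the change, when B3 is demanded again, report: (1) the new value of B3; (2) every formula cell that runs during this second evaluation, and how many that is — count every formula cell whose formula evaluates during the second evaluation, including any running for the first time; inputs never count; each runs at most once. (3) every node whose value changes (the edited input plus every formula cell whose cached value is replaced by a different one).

B3 now evaluates to 0.
Run set: A8, B3, E1, E11, H8 (5 run).
Changed values: B3, B10, E1, E11, H8.

Initial pass — values computed on the first demand:
  E1 = MIN(4, 4) = 4
  H8 = MIN(4, 4) = 4
  E11 = MAX(4, 4) = 4
  A8 = MAX(9, 4) = 9
  B3 = MIN(9, 4) = 4

Second demand — change propagation:
  E1: re-runs because B10 4->0; B10 4->0; new result 0.
  H8: re-runs because E1 4->0; B10 4->0; new result 0.
  E11: re-runs because E1 4->0; H8 4->0; new result 0.
  A8: re-runs because E11 4->0; new result 9 (unchanged).
  B3: re-runs because H8 4->0; new result 0.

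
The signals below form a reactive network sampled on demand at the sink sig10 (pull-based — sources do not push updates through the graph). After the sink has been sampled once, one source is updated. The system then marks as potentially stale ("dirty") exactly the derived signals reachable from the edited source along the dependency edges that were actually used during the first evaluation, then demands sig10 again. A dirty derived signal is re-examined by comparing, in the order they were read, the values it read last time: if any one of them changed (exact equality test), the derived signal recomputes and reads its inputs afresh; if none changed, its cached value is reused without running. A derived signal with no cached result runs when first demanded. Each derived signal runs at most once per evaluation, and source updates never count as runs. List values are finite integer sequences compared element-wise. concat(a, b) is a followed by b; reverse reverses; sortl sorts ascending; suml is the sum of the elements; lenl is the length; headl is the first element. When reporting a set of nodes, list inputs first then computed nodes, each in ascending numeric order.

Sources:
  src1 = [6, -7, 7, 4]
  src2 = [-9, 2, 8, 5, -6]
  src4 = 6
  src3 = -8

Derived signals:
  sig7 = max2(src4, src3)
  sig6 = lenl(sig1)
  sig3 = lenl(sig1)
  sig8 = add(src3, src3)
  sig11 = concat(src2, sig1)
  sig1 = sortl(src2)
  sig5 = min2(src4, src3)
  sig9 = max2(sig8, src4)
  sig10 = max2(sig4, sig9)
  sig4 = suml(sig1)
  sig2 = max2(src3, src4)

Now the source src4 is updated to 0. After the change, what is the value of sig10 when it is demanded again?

sig10 now evaluates to 0.

Initial pass — values computed on the first demand:
  sig1 = sortl([-9, 2, 8, 5, -6]) = [-9, -6, 2, 5, 8]
  sig4 = suml([-9, -6, 2, 5, 8]) = 0
  sig8 = add(-8, -8) = -16
  sig9 = max2(-16, 6) = 6
  sig10 = max2(0, 6) = 6

Second demand — change propagation:
  sig9: re-runs because src4 6->0; new result 0.
  sig10: re-runs because sig9 6->0; new result 0.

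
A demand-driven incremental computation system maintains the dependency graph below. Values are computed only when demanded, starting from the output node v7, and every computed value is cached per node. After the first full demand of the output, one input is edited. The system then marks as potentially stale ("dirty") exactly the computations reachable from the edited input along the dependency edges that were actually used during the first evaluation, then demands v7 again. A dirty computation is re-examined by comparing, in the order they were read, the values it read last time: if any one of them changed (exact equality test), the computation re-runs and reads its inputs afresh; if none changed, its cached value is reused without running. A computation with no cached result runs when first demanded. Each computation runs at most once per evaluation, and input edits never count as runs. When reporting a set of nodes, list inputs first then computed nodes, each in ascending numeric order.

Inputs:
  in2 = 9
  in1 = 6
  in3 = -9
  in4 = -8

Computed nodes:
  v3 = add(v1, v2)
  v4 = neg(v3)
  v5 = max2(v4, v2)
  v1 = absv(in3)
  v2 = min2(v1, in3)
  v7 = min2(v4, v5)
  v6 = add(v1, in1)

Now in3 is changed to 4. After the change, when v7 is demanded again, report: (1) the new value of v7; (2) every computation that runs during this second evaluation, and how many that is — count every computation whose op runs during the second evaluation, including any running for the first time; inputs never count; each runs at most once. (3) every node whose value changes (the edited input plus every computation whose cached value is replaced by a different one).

First evaluation (everything demanded from the output):
  v1 = absv(-9) = 9
  v2 = min2(9, -9) = -9
  v3 = add(9, -9) = 0
  v4 = neg(0) = 0
  v5 = max2(0, -9) = 0
  v7 = min2(0, 0) = 0

Propagation after the edit:
  v1: runs — in3 -9->4; result 4.
  v2: runs — v1 9->4; in3 -9->4; result 4.
  v3: runs — v1 9->4; v2 -9->4; result 8.
  v4: runs — v3 0->8; result -8.
  v5: runs — v4 0->-8; v2 -9->4; result 4.
  v7: runs — v4 0->-8; v5 0->4; result -8.

New value of v7: -8.
Computations that run: v1, v2, v3, v4, v5, v7 — 6 in total.
Values that change: in3, v1, v2, v3, v4, v5, v7.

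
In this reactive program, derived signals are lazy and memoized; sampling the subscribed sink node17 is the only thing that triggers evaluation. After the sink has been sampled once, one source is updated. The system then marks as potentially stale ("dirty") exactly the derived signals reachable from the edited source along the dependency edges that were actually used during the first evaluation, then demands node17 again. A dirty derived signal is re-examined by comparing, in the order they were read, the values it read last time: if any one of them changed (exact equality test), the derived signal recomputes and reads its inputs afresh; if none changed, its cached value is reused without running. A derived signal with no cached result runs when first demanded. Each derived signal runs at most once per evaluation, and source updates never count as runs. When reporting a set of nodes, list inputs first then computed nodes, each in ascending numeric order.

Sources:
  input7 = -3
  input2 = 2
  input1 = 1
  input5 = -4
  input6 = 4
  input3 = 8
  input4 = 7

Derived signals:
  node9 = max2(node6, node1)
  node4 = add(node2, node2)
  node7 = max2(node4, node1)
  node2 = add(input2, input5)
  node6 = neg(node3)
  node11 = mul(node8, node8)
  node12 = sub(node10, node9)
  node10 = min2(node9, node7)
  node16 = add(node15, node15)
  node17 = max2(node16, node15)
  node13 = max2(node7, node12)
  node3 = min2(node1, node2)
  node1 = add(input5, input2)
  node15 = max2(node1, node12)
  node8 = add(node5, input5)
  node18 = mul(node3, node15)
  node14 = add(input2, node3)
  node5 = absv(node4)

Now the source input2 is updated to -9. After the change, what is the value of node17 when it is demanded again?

Demanding node17 again yields -13.

First demand of the output computes:
  node1 = add(-4, 2) = -2
  node2 = add(2, -4) = -2
  node3 = min2(-2, -2) = -2
  node4 = add(-2, -2) = -4
  node6 = neg(-2) = 2
  node7 = max2(-4, -2) = -2
  node9 = max2(2, -2) = 2
  node10 = min2(2, -2) = -2
  node12 = sub(-2, 2) = -4
  node15 = max2(-2, -4) = -2
  node16 = add(-2, -2) = -4
  node17 = max2(-4, -2) = -2

After the edit, cleaning proceeds:
  node1: a read changed (input2 2->-9) — executes, giving -13.
  node2: a read changed (input2 2->-9) — executes, giving -13.
  node3: a read changed (node1 -2->-13; node2 -2->-13) — executes, giving -13.
  node4: a read changed (node2 -2->-13; node2 -2->-13) — executes, giving -26.
  node6: a read changed (node3 -2->-13) — executes, giving 13.
  node7: a read changed (node4 -4->-26; node1 -2->-13) — executes, giving -13.
  node9: a read changed (node6 2->13; node1 -2->-13) — executes, giving 13.
  node10: a read changed (node9 2->13; node7 -2->-13) — executes, giving -13.
  node12: a read changed (node10 -2->-13; node9 2->13) — executes, giving -26.
  node15: a read changed (node1 -2->-13; node12 -4->-26) — executes, giving -13.
  node16: a read changed (node15 -2->-13; node15 -2->-13) — executes, giving -26.
  node17: a read changed (node16 -4->-26; node15 -2->-13) — executes, giving -13.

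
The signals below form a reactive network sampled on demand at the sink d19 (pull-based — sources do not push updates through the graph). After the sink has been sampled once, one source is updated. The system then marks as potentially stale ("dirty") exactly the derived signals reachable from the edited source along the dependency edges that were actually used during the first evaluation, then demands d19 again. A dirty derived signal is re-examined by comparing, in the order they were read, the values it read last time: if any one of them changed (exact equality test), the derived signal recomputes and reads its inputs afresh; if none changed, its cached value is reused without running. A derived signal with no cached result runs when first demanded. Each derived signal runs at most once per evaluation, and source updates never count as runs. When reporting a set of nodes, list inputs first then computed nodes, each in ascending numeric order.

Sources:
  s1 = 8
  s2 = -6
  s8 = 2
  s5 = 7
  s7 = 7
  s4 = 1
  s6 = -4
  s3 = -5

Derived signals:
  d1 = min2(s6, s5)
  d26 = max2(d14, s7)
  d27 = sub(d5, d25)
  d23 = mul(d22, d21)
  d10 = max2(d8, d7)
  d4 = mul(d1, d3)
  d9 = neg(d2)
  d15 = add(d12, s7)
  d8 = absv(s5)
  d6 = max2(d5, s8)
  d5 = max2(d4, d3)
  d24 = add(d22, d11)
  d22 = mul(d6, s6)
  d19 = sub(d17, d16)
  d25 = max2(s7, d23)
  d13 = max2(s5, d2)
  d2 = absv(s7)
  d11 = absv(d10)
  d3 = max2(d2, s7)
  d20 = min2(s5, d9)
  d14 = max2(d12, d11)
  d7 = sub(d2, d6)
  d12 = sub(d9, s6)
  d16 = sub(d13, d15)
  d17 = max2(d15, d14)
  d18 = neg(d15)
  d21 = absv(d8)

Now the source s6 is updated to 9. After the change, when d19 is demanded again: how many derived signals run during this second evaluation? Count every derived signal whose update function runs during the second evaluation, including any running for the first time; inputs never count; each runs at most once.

Initial pass — values computed on the first demand:
  d1 = min2(-4, 7) = -4
  d2 = absv(7) = 7
  d3 = max2(7, 7) = 7
  d4 = mul(-4, 7) = -28
  d5 = max2(-28, 7) = 7
  d6 = max2(7, 2) = 7
  d7 = sub(7, 7) = 0
  d8 = absv(7) = 7
  d9 = neg(7) = -7
  d10 = max2(7, 0) = 7
  d11 = absv(7) = 7
  d12 = sub(-7, -4) = -3
  d13 = max2(7, 7) = 7
  d14 = max2(-3, 7) = 7
  d15 = add(-3, 7) = 4
  d16 = sub(7, 4) = 3
  d17 = max2(4, 7) = 7
  d19 = sub(7, 3) = 4

Second demand — change propagation:
  d1: re-runs because s6 -4->9; new result 7.
  d4: re-runs because d1 -4->7; new result 49.
  d5: re-runs because d4 -28->49; new result 49.
  d6: re-runs because d5 7->49; new result 49.
  d7: re-runs because d6 7->49; new result -42.
  d10: re-runs because d7 0->-42; new result 7 (unchanged).
  d11: re-examined; everything it read last time is the same (d10 unchanged) — cache 7 kept, no run.
  d12: re-runs because s6 -4->9; new result -16.
  d14: re-runs because d12 -3->-16; new result 7 (unchanged).
  d15: re-runs because d12 -3->-16; new result -9.
  d16: re-runs because d15 4->-9; new result 16.
  d17: re-runs because d15 4->-9; new result 7 (unchanged).
  d19: re-runs because d16 3->16; new result -9.

The important point: at d11 every value read last time is unchanged, so the dirty flag clears without a run.

Run set: d1, d4, d5, d6, d7, d10, d12, d14, d15, d16, d17, d19 (12 run).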